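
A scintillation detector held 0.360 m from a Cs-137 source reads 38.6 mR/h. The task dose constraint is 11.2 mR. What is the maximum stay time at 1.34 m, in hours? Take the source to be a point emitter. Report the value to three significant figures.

Intensity scales as (d₁/d₂)², so rate at 1.34 m:
38.6 × (0.360/1.34)² = 38.6 × 0.07218 = 2.786 mR/h.
Stay time = 11.2 mR ÷ 2.786 mR/h = 4.020 h.

4.02 h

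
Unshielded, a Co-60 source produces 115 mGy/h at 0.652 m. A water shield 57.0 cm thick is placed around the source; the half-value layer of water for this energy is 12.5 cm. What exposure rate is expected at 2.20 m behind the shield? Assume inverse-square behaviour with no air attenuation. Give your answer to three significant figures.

Distance alone: 115 × (0.652/2.20)² = 115 × 0.08783 = 10.10 mGy/h.
Shield: 57.0/12.5 = 4.560 half-value layers → attenuation 2^(−4.560) = 0.04239.
Combined: 10.10 × 0.04239 = 0.4281 mGy/h.

0.428 mGy/h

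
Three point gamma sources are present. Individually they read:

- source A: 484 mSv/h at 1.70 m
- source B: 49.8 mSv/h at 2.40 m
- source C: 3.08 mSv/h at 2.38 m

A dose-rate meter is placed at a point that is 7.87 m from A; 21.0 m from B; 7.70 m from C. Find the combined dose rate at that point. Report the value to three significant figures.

23.5 mSv/h

Each source contributes Iᵢ·(dᵢ/rᵢ)²; contributions add.
A: 484 × (1.70/7.87)² = 22.58 mSv/h
B: 49.8 × (2.40/21.0)² = 0.6504 mSv/h
C: 3.08 × (2.38/7.70)² = 0.2943 mSv/h
Total = 22.58 + 0.6504 + 0.2943 = 23.52 mSv/h.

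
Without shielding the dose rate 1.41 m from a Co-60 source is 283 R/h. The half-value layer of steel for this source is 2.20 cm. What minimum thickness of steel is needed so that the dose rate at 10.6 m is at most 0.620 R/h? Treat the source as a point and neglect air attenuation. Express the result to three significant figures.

At 10.6 m, distance alone gives (1.41/10.6)² = 0.01769, so 283 × 0.01769 = 5.006 R/h.
Further attenuation needed: 5.006/0.620 = 8.074.
n = log₂(8.074) = 3.013 half-value layers.
Thickness = 3.013 × 2.20 cm = 6.629 cm.

6.63 cm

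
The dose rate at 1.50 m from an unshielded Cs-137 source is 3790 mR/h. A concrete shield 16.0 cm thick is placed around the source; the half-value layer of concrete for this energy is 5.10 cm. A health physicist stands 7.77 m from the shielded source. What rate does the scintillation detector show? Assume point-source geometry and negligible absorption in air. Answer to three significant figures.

Distance alone: 3790 × (1.50/7.77)² = 3790 × 0.03727 = 141.3 mR/h.
Shield: 16.0/5.10 = 3.137 half-value layers → attenuation 2^(−3.137) = 0.1137.
Combined: 141.3 × 0.1137 = 16.07 mR/h.

16.1 mR/h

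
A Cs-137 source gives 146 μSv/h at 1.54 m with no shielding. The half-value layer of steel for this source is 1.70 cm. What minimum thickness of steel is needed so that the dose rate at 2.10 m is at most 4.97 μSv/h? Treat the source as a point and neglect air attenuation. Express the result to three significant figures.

6.77 cm

At 2.10 m, distance alone gives (1.54/2.10)² = 0.5378, so 146 × 0.5378 = 78.52 μSv/h.
Further attenuation needed: 78.52/4.97 = 15.80.
n = log₂(15.80) = 3.982 half-value layers.
Thickness = 3.982 × 1.70 cm = 6.769 cm.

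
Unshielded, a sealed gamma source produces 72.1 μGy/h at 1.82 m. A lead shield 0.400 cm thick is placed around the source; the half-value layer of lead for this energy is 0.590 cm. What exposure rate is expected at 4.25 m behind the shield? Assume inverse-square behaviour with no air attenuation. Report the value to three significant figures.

8.26 μGy/h

Distance alone: (1.82/4.25)² = 0.1834, so 72.1 × 0.1834 = 13.22 μGy/h.
Shield: 0.400/0.590 = 0.6780 half-value layers → attenuation 2^(−0.6780) = 0.6250.
Combined: 13.22 × 0.6250 = 8.263 μGy/h.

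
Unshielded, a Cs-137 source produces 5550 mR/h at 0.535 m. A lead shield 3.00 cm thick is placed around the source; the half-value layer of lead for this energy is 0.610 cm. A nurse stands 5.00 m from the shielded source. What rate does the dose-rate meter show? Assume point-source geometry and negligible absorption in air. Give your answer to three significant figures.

2.10 mR/h

Distance alone: 5550 × (0.535/5.00)² = 5550 × 0.01145 = 63.55 mR/h.
Shield: 3.00/0.610 = 4.918 half-value layers → attenuation 2^(−4.918) = 0.03308.
Combined: 63.55 × 0.03308 = 2.102 mR/h.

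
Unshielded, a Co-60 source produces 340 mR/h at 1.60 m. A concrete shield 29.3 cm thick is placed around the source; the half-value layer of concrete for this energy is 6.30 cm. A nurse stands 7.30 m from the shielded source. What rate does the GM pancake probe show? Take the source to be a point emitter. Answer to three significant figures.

0.650 mR/h

Distance alone: (1.60/7.30)² = 0.04804, so 340 × 0.04804 = 16.33 mR/h.
Shield: 29.3/6.30 = 4.651 half-value layers → attenuation 2^(−4.651) = 0.03980.
Combined: 16.33 × 0.03980 = 0.6499 mR/h.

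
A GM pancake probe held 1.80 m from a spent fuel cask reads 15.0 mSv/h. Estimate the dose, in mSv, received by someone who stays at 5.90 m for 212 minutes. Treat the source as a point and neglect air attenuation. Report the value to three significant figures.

Using I₁d₁² = I₂d₂², rate at 5.90 m:
15.0 × (1.80/5.90)² = 15.0 × 0.09308 = 1.396 mSv/h.
Dose = rate × time = 1.396 mSv/h × 3.533 h = 4.932 mSv.

4.93 mSv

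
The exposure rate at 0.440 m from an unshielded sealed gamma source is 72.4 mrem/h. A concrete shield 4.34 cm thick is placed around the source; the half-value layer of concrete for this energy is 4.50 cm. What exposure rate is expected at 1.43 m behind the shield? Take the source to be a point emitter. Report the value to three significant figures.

Distance alone: 72.4 × (0.440/1.43)² = 72.4 × 0.09467 = 6.854 mrem/h.
Shield: 4.34/4.50 = 0.9644 half-value layers → attenuation 2^(−0.9644) = 0.5125.
Combined: 6.854 × 0.5125 = 3.513 mrem/h.

3.51 mrem/h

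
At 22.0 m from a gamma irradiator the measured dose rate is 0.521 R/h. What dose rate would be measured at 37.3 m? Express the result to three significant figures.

Applying the 1/r² law, scaling from 22.0 m to 37.3 m:
0.521 × (22.0/37.3)² = 0.521 × 0.3479 = 0.1813 R/h.

0.181 R/h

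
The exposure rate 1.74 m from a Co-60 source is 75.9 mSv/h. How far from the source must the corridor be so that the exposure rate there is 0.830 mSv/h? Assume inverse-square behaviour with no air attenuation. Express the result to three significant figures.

16.6 m

Using I₁d₁² = I₂d₂², d₂ = d₁·√(I₁/I₂).
I₁/I₂ = 75.9/0.830 = 91.45, so d₂ = 1.74 × √91.45 = 16.64 m.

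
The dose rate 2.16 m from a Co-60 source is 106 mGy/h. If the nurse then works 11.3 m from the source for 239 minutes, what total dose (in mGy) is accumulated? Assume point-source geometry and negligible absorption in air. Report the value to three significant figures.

15.4 mGy

By the inverse-square law, rate at 11.3 m:
106 × (2.16/11.3)² = 106 × 0.03654 = 3.873 mGy/h.
Dose = rate × time = 3.873 mGy/h × 3.983 h = 15.43 mGy.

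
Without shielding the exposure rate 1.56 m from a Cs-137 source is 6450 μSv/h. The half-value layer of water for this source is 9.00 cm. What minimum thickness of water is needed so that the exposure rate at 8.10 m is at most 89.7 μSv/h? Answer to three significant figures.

At 8.10 m, distance alone gives (1.56/8.10)² = 0.03709, so 6450 × 0.03709 = 239.2 μSv/h.
Further attenuation needed: 239.2/89.7 = 2.667.
n = log₂(2.667) = 1.415 half-value layers.
Thickness = 1.415 × 9.00 cm = 12.73 cm.

12.7 cm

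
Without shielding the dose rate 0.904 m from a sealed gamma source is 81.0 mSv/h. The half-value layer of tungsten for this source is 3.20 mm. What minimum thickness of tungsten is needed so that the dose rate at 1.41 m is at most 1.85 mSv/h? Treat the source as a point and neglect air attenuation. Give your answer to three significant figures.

At 1.41 m, distance alone gives 81.0 × (0.904/1.41)² = 81.0 × 0.4111 = 33.30 mSv/h.
Further attenuation needed: 33.30/1.85 = 18.00.
n = log₂(18.00) = 4.170 half-value layers.
Thickness = 4.170 × 3.20 mm = 13.34 mm.

13.3 mm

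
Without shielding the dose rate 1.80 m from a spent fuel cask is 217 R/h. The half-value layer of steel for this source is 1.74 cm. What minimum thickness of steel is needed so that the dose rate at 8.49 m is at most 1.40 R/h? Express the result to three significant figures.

4.87 cm

At 8.49 m, distance alone gives (1.80/8.49)² = 0.04495, so 217 × 0.04495 = 9.754 R/h.
Further attenuation needed: 9.754/1.40 = 6.967.
n = log₂(6.967) = 2.801 half-value layers.
Thickness = 2.801 × 1.74 cm = 4.874 cm.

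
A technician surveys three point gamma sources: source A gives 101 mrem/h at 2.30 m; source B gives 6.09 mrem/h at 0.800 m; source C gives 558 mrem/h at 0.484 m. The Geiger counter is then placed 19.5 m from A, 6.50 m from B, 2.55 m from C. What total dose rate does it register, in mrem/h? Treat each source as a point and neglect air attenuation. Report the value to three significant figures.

21.6 mrem/h

Each source contributes Iᵢ·(dᵢ/rᵢ)²; contributions add.
A: 101 × (2.30/19.5)² = 1.405 mrem/h
B: 6.09 × (0.800/6.50)² = 0.09225 mrem/h
C: 558 × (0.484/2.55)² = 20.10 mrem/h
Total = 1.405 + 0.09225 + 20.10 = 21.60 mrem/h.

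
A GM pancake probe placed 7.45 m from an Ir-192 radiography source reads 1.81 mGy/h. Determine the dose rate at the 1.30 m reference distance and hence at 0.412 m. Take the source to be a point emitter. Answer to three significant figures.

59.4 mGy/h; 592 mGy/h

Intensity scales as (d₁/d₂)², so
At 1.30 m: 1.81 × (7.45/1.30)² = 1.81 × 32.84 = 59.44 mGy/h
At 0.412 m: 59.44 × (1.30/0.412)² = 59.44 × 9.956 = 591.8 mGy/h.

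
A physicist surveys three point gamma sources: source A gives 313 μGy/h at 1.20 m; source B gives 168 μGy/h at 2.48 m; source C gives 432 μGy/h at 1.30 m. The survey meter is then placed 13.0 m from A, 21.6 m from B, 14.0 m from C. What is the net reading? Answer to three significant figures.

Each source contributes Iᵢ·(dᵢ/rᵢ)²; contributions add.
A: 313 × (1.20/13.0)² = 2.667 μGy/h
B: 168 × (2.48/21.6)² = 2.215 μGy/h
C: 432 × (1.30/14.0)² = 3.725 μGy/h
Total = 2.667 + 2.215 + 3.725 = 8.607 μGy/h.

8.61 μGy/h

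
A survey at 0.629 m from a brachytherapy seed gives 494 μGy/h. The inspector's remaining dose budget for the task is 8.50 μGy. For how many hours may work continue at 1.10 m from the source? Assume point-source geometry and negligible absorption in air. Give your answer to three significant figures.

0.0526 h

By the inverse-square law, rate at 1.10 m:
494 × (0.629/1.10)² = 494 × 0.3270 = 161.5 μGy/h.
Stay time = 8.50 μGy ÷ 161.5 μGy/h = 0.05263 h.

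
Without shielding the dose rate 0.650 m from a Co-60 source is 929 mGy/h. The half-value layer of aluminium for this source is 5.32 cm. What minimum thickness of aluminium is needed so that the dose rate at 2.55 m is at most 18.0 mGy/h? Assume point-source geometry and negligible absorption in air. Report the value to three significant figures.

9.29 cm

At 2.55 m, distance alone gives 929 × (0.650/2.55)² = 929 × 0.06498 = 60.37 mGy/h.
Further attenuation needed: 60.37/18.0 = 3.354.
n = log₂(3.354) = 1.746 half-value layers.
Thickness = 1.746 × 5.32 cm = 9.289 cm.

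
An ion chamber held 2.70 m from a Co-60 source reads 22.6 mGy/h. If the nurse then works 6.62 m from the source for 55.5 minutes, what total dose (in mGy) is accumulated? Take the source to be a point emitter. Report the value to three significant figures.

Intensity scales as (d₁/d₂)², so rate at 6.62 m:
22.6 × (2.70/6.62)² = 22.6 × 0.1663 = 3.758 mGy/h.
Dose = rate × time = 3.758 mGy/h × 0.9250 h = 3.476 mGy.

3.48 mGy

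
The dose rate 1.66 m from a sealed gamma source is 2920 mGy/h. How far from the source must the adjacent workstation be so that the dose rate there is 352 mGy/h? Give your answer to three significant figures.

4.78 m

Applying the 1/r² law, d₂ = d₁·√(I₁/I₂).
I₁/I₂ = 2920/352 = 8.295, so d₂ = 1.66 × √8.295 = 4.781 m.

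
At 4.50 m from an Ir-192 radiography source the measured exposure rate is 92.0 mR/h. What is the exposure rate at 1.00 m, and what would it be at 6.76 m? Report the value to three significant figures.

By the inverse-square law,
At 1.00 m: 92.0 × (4.50/1.00)² = 92.0 × 20.25 = 1863 mR/h
At 6.76 m: 1863 × (1.00/6.76)² = 1863 × 0.02188 = 40.76 mR/h.

1860 mR/h; 40.8 mR/h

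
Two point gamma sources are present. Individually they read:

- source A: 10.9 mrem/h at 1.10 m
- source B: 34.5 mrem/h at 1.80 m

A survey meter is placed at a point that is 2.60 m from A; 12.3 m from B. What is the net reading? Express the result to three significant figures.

2.69 mrem/h

By superposition, sum each source's inverse-square contribution:
A: 10.9 × (1.10/2.60)² = 1.951 mrem/h
B: 34.5 × (1.80/12.3)² = 0.7388 mrem/h
Total = 1.951 + 0.7388 = 2.690 mrem/h.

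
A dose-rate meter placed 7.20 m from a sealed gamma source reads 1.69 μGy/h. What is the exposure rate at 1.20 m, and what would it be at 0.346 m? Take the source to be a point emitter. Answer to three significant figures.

60.8 μGy/h; 732 μGy/h

Since intensity falls as 1/r²,
At 1.20 m: (7.20/1.20)² = 36.00, so 1.69 × 36.00 = 60.84 μGy/h
At 0.346 m: 60.84 × (1.20/0.346)² = 60.84 × 12.03 = 731.9 μGy/h.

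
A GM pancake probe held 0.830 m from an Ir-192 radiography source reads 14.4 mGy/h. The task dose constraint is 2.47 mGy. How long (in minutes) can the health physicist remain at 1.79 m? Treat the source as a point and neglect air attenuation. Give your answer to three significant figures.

47.9 min

Applying the 1/r² law, rate at 1.79 m:
14.4 × (0.830/1.79)² = 14.4 × 0.2150 = 3.096 mGy/h.
Stay time = 2.47 mGy ÷ 3.096 mGy/h = 0.7978 h = 47.87 min.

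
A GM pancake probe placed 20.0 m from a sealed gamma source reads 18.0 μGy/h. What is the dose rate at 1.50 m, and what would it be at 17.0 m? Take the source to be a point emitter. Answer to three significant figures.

3200 μGy/h; 24.9 μGy/h

Intensity scales as (d₁/d₂)², so
At 1.50 m: 18.0 × (20.0/1.50)² = 18.0 × 177.8 = 3200 μGy/h
At 17.0 m: (1.50/17.0)² = 0.007785, so 3200 × 0.007785 = 24.91 μGy/h.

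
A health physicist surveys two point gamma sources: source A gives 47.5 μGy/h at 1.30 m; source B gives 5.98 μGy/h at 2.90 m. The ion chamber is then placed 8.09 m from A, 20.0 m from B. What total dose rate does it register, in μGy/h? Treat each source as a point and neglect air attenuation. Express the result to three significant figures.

1.35 μGy/h

By superposition, sum each source's inverse-square contribution:
A: 47.5 × (1.30/8.09)² = 1.227 μGy/h
B: 5.98 × (2.90/20.0)² = 0.1257 μGy/h
Total = 1.227 + 0.1257 = 1.353 μGy/h.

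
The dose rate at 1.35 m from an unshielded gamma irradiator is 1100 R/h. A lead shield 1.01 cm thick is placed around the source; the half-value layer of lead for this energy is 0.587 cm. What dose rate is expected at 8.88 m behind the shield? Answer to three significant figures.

Distance alone: (1.35/8.88)² = 0.02311, so 1100 × 0.02311 = 25.42 R/h.
Shield: 1.01/0.587 = 1.721 half-value layers → attenuation 2^(−1.721) = 0.3033.
Combined: 25.42 × 0.3033 = 7.710 R/h.

7.71 R/h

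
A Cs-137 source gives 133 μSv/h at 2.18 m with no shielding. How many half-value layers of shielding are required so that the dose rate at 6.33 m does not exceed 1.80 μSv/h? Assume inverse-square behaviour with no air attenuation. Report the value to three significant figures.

At 6.33 m, distance alone gives 133 × (2.18/6.33)² = 133 × 0.1186 = 15.77 μSv/h.
Further attenuation needed: 15.77/1.80 = 8.761.
n = log₂(8.761) = 3.131 half-value layers.

3.13 half-value layers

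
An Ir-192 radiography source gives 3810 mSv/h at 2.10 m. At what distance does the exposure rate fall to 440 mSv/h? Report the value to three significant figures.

Intensity scales as (d₁/d₂)², so d₂ = d₁·√(I₁/I₂).
I₁/I₂ = 3810/440 = 8.659, so d₂ = 2.10 × √8.659 = 6.179 m.

6.18 m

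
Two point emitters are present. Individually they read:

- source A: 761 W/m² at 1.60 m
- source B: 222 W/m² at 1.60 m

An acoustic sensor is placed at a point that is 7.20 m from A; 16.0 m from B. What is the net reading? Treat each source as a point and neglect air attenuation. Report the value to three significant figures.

39.8 W/m²

By superposition, sum each source's inverse-square contribution:
A: 761 × (1.60/7.20)² = 37.58 W/m²
B: 222 × (1.60/16.0)² = 2.220 W/m²
Total = 37.58 + 2.220 = 39.80 W/m².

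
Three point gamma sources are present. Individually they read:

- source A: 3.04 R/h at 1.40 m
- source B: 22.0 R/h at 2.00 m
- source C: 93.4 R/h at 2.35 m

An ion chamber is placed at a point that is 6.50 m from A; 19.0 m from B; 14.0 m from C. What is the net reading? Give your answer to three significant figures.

3.02 R/h

Each source contributes Iᵢ·(dᵢ/rᵢ)²; contributions add.
A: 3.04 × (1.40/6.50)² = 0.1410 R/h
B: 22.0 × (2.00/19.0)² = 0.2438 R/h
C: 93.4 × (2.35/14.0)² = 2.632 R/h
Total = 0.1410 + 0.2438 + 2.632 = 3.017 R/h.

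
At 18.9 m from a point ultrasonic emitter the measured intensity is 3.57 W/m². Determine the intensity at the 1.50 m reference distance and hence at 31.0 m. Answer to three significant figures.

Using I₁d₁² = I₂d₂²,
At 1.50 m: (18.9/1.50)² = 158.8, so 3.57 × 158.8 = 566.9 W/m²
At 31.0 m: (1.50/31.0)² = 0.002341, so 566.9 × 0.002341 = 1.327 W/m².

567 W/m²; 1.33 W/m²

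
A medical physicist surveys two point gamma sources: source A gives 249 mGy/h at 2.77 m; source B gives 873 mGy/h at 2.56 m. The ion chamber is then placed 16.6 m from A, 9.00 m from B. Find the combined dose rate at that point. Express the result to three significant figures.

By superposition, sum each source's inverse-square contribution:
A: 249 × (2.77/16.6)² = 6.933 mGy/h
B: 873 × (2.56/9.00)² = 70.63 mGy/h
Total = 6.933 + 70.63 = 77.56 mGy/h.

77.6 mGy/h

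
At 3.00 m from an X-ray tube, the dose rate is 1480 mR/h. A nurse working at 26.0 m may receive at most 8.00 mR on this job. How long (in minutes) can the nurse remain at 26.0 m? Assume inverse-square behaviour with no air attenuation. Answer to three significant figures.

24.4 min

Since intensity falls as 1/r², rate at 26.0 m:
1480 × (3.00/26.0)² = 1480 × 0.01331 = 19.70 mR/h.
Stay time = 8.00 mR ÷ 19.70 mR/h = 0.4061 h = 24.37 min.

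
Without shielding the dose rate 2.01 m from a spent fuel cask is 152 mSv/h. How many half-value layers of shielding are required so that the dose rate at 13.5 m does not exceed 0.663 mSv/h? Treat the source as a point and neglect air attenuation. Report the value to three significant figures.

At 13.5 m, distance alone gives (2.01/13.5)² = 0.02217, so 152 × 0.02217 = 3.370 mSv/h.
Further attenuation needed: 3.370/0.663 = 5.083.
n = log₂(5.083) = 2.346 half-value layers.

2.35 half-value layers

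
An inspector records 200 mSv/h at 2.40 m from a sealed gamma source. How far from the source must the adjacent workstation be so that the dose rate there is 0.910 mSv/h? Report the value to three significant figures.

By the inverse-square law, d₂ = d₁·√(I₁/I₂).
I₁/I₂ = 200/0.910 = 219.8, so d₂ = 2.40 × √219.8 = 35.58 m.

35.6 m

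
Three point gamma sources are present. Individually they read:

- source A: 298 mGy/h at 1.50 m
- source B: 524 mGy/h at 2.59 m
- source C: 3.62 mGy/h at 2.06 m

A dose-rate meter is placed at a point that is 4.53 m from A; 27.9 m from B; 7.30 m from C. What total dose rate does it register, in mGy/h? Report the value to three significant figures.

Each source contributes Iᵢ·(dᵢ/rᵢ)²; contributions add.
A: 298 × (1.50/4.53)² = 32.67 mGy/h
B: 524 × (2.59/27.9)² = 4.516 mGy/h
C: 3.62 × (2.06/7.30)² = 0.2883 mGy/h
Total = 32.67 + 4.516 + 0.2883 = 37.47 mGy/h.

37.5 mGy/h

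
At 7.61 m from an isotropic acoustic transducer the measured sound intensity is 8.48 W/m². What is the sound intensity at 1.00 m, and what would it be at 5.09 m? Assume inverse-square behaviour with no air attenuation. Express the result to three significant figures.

By the inverse-square law,
At 1.00 m: (7.61/1.00)² = 57.91, so 8.48 × 57.91 = 491.1 W/m²
At 5.09 m: 491.1 × (1.00/5.09)² = 491.1 × 0.03860 = 18.96 W/m².

491 W/m²; 19.0 W/m²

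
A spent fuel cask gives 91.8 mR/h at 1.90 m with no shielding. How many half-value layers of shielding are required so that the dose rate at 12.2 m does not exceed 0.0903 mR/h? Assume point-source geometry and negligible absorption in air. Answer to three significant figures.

4.62 half-value layers

At 12.2 m, distance alone gives (1.90/12.2)² = 0.02425, so 91.8 × 0.02425 = 2.226 mR/h.
Further attenuation needed: 2.226/0.0903 = 24.65.
n = log₂(24.65) = 4.624 half-value layers.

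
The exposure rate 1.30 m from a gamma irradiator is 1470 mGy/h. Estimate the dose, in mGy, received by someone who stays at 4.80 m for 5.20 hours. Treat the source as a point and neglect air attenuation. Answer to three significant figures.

Applying the 1/r² law, rate at 4.80 m:
1470 × (1.30/4.80)² = 1470 × 0.07335 = 107.8 mGy/h.
Dose = rate × time = 107.8 mGy/h × 5.200 h = 560.6 mGy.

561 mGy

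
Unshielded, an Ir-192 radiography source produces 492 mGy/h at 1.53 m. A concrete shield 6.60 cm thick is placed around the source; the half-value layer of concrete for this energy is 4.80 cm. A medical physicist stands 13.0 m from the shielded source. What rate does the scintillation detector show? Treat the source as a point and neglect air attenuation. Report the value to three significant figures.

2.63 mGy/h

Distance alone: (1.53/13.0)² = 0.01385, so 492 × 0.01385 = 6.814 mGy/h.
Shield: 6.60/4.80 = 1.375 half-value layers → attenuation 2^(−1.375) = 0.3856.
Combined: 6.814 × 0.3856 = 2.627 mGy/h.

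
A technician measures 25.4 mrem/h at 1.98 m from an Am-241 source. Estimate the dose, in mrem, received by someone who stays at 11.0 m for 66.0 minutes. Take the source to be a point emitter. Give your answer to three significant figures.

Using I₁d₁² = I₂d₂², rate at 11.0 m:
(1.98/11.0)² = 0.03240, so 25.4 × 0.03240 = 0.8230 mrem/h.
Dose = rate × time = 0.8230 mrem/h × 1.100 h = 0.9053 mrem.

0.905 mrem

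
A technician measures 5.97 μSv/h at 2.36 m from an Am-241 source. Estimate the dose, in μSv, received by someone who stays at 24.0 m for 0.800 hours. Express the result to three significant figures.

By the inverse-square law, rate at 24.0 m:
5.97 × (2.36/24.0)² = 5.97 × 0.009669 = 0.05772 μSv/h.
Dose = rate × time = 0.05772 μSv/h × 0.8000 h = 0.04618 μSv.

0.0462 μSv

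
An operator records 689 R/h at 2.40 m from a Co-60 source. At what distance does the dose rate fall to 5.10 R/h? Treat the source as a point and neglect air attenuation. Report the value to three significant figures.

By the inverse-square law, d₂ = d₁·√(I₁/I₂).
I₁/I₂ = 689/5.10 = 135.1, so d₂ = 2.40 × √135.1 = 27.90 m.

27.9 m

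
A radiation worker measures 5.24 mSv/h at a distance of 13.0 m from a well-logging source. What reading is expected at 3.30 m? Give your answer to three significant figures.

81.3 mSv/h

Since intensity falls as 1/r², the rate at 3.30 m is
(13.0/3.30)² = 15.52, so 5.24 × 15.52 = 81.32 mSv/h.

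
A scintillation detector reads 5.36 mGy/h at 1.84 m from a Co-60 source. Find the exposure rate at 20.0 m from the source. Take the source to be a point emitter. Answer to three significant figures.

0.0454 mGy/h

Applying the 1/r² law, the rate at 20.0 m is
(1.84/20.0)² = 0.008464, so 5.36 × 0.008464 = 0.04537 mGy/h.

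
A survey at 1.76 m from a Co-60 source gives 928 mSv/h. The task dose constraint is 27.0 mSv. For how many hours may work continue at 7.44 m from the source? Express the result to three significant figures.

0.520 h

Intensity scales as (d₁/d₂)², so rate at 7.44 m:
928 × (1.76/7.44)² = 928 × 0.05596 = 51.93 mSv/h.
Stay time = 27.0 mSv ÷ 51.93 mSv/h = 0.5199 h.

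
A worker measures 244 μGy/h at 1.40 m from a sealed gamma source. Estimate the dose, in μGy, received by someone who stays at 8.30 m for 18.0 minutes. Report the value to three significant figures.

2.08 μGy

Since intensity falls as 1/r², rate at 8.30 m:
(1.40/8.30)² = 0.02845, so 244 × 0.02845 = 6.942 μGy/h.
Dose = rate × time = 6.942 μGy/h × 0.3000 h = 2.083 μGy.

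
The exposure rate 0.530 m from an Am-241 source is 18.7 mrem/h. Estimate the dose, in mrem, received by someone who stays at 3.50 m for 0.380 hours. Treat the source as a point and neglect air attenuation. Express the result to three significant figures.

Using I₁d₁² = I₂d₂², rate at 3.50 m:
18.7 × (0.530/3.50)² = 18.7 × 0.02293 = 0.4288 mrem/h.
Dose = rate × time = 0.4288 mrem/h × 0.3800 h = 0.1629 mrem.

0.163 mrem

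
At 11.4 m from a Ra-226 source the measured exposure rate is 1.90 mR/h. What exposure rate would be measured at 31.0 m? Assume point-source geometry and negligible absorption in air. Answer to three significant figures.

Intensity scales as (d₁/d₂)², so scaling from 11.4 m to 31.0 m:
(11.4/31.0)² = 0.1352, so 1.90 × 0.1352 = 0.2569 mR/h.

0.257 mR/h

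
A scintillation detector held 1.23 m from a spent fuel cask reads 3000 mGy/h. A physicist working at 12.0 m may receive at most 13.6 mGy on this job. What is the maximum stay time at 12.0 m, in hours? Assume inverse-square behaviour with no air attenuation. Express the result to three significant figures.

Since intensity falls as 1/r², rate at 12.0 m:
(1.23/12.0)² = 0.01051, so 3000 × 0.01051 = 31.53 mGy/h.
Stay time = 13.6 mGy ÷ 31.53 mGy/h = 0.4313 h.

0.431 h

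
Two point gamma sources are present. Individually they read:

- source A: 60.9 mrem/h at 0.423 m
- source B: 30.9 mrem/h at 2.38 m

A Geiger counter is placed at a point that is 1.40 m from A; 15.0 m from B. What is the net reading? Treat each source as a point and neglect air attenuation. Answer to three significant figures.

By superposition, sum each source's inverse-square contribution:
A: 60.9 × (0.423/1.40)² = 5.560 mrem/h
B: 30.9 × (2.38/15.0)² = 0.7779 mrem/h
Total = 5.560 + 0.7779 = 6.338 mrem/h.

6.34 mrem/h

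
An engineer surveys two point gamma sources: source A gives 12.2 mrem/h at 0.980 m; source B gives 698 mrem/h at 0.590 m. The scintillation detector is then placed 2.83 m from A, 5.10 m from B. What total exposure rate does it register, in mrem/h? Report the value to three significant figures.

10.8 mrem/h

By superposition, sum each source's inverse-square contribution:
A: 12.2 × (0.980/2.83)² = 1.463 mrem/h
B: 698 × (0.590/5.10)² = 9.342 mrem/h
Total = 1.463 + 9.342 = 10.80 mrem/h.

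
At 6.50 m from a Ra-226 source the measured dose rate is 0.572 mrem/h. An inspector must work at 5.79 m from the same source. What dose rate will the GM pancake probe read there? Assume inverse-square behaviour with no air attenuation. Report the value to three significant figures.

Using I₁d₁² = I₂d₂², scaling from 6.50 m to 5.79 m:
0.572 × (6.50/5.79)² = 0.572 × 1.260 = 0.7207 mrem/h.

0.721 mrem/h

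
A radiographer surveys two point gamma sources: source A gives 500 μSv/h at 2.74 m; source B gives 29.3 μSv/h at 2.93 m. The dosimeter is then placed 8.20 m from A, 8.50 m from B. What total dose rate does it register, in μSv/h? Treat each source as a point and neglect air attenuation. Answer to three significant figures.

Each source contributes Iᵢ·(dᵢ/rᵢ)²; contributions add.
A: 500 × (2.74/8.20)² = 55.83 μSv/h
B: 29.3 × (2.93/8.50)² = 3.481 μSv/h
Total = 55.83 + 3.481 = 59.31 μSv/h.

59.3 μSv/h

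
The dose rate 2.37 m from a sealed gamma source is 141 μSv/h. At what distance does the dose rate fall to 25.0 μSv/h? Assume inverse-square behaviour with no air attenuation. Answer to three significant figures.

5.63 m

Since intensity falls as 1/r², d₂ = d₁·√(I₁/I₂).
I₁/I₂ = 141/25.0 = 5.640, so d₂ = 2.37 × √5.640 = 5.628 m.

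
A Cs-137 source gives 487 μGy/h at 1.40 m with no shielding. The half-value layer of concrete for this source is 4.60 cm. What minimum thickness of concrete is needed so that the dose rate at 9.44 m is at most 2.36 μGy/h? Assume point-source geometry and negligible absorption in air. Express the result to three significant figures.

At 9.44 m, distance alone gives (1.40/9.44)² = 0.02199, so 487 × 0.02199 = 10.71 μGy/h.
Further attenuation needed: 10.71/2.36 = 4.538.
n = log₂(4.538) = 2.182 half-value layers.
Thickness = 2.182 × 4.60 cm = 10.04 cm.

10.0 cm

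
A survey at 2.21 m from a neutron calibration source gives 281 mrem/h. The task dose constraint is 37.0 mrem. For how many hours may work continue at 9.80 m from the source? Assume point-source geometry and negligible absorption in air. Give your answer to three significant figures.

Applying the 1/r² law, rate at 9.80 m:
(2.21/9.80)² = 0.05085, so 281 × 0.05085 = 14.29 mrem/h.
Stay time = 37.0 mrem ÷ 14.29 mrem/h = 2.589 h.

2.59 h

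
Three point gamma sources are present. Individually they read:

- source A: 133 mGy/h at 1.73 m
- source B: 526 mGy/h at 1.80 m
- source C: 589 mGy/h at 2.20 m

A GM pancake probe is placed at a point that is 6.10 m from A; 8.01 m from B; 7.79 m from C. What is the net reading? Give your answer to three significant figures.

84.2 mGy/h

Each source contributes Iᵢ·(dᵢ/rᵢ)²; contributions add.
A: 133 × (1.73/6.10)² = 10.70 mGy/h
B: 526 × (1.80/8.01)² = 26.56 mGy/h
C: 589 × (2.20/7.79)² = 46.98 mGy/h
Total = 10.70 + 26.56 + 46.98 = 84.24 mGy/h.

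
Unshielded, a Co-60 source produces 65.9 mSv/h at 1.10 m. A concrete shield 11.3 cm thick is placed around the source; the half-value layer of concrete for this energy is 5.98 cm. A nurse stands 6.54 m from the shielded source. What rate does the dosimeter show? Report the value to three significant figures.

0.503 mSv/h

Distance alone: (1.10/6.54)² = 0.02829, so 65.9 × 0.02829 = 1.864 mSv/h.
Shield: 11.3/5.98 = 1.890 half-value layers → attenuation 2^(−1.890) = 0.2698.
Combined: 1.864 × 0.2698 = 0.5029 mSv/h.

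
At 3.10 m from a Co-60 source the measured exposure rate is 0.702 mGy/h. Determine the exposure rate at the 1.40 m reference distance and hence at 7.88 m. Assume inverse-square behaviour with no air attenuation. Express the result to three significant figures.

3.44 mGy/h; 0.109 mGy/h

Using I₁d₁² = I₂d₂²,
At 1.40 m: 0.702 × (3.10/1.40)² = 0.702 × 4.903 = 3.442 mGy/h
At 7.88 m: (1.40/7.88)² = 0.03156, so 3.442 × 0.03156 = 0.1086 mGy/h.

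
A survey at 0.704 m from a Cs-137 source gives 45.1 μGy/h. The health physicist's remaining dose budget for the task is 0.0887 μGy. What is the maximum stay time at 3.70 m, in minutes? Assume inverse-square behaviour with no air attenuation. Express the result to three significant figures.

3.26 min

Intensity scales as (d₁/d₂)², so rate at 3.70 m:
45.1 × (0.704/3.70)² = 45.1 × 0.03620 = 1.633 μGy/h.
Stay time = 0.0887 μGy ÷ 1.633 μGy/h = 0.05432 h = 3.259 min.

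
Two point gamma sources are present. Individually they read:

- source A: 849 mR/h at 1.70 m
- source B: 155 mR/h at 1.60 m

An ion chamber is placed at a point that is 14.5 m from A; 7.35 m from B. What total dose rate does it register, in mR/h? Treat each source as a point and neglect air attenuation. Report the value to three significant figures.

19.0 mR/h

By superposition, sum each source's inverse-square contribution:
A: 849 × (1.70/14.5)² = 11.67 mR/h
B: 155 × (1.60/7.35)² = 7.345 mR/h
Total = 11.67 + 7.345 = 19.02 mR/h.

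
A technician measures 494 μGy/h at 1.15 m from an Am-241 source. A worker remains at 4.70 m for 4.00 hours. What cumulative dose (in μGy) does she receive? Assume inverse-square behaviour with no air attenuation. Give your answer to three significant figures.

118 μGy

Intensity scales as (d₁/d₂)², so rate at 4.70 m:
494 × (1.15/4.70)² = 494 × 0.05987 = 29.58 μGy/h.
Dose = rate × time = 29.58 μGy/h × 4.000 h = 118.3 μGy.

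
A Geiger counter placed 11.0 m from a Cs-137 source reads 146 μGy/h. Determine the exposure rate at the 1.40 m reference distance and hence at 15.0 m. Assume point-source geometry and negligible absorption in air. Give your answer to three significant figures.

9010 μGy/h; 78.5 μGy/h

Intensity scales as (d₁/d₂)², so
At 1.40 m: (11.0/1.40)² = 61.73, so 146 × 61.73 = 9013 μGy/h
At 15.0 m: (1.40/15.0)² = 0.008711, so 9013 × 0.008711 = 78.51 μGy/h.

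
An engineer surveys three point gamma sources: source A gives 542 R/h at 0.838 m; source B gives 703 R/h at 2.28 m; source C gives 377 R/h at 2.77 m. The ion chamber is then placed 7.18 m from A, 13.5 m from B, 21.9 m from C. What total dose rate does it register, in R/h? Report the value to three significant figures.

By superposition, sum each source's inverse-square contribution:
A: 542 × (0.838/7.18)² = 7.383 R/h
B: 703 × (2.28/13.5)² = 20.05 R/h
C: 377 × (2.77/21.9)² = 6.031 R/h
Total = 7.383 + 20.05 + 6.031 = 33.46 R/h.

33.5 R/h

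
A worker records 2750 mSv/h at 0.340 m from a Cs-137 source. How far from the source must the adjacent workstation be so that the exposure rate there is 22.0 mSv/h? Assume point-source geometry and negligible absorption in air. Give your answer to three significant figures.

3.80 m

Intensity scales as (d₁/d₂)², so d₂ = d₁·√(I₁/I₂).
I₁/I₂ = 2750/22.0 = 125.0, so d₂ = 0.340 × √125.0 = 3.801 m.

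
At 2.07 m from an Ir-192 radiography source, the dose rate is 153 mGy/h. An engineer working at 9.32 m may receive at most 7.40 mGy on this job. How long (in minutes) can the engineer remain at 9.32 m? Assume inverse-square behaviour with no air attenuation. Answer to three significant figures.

By the inverse-square law, rate at 9.32 m:
153 × (2.07/9.32)² = 153 × 0.04933 = 7.547 mGy/h.
Stay time = 7.40 mGy ÷ 7.547 mGy/h = 0.9805 h = 58.83 min.

58.8 min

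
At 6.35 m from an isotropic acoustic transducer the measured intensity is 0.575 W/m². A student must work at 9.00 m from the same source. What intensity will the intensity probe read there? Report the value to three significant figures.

0.286 W/m²

By the inverse-square law, scaling from 6.35 m to 9.00 m:
0.575 × (6.35/9.00)² = 0.575 × 0.4978 = 0.2862 W/m².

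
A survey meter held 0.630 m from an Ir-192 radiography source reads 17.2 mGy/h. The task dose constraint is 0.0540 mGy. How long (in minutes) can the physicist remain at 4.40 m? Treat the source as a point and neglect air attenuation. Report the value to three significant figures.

9.19 min

Intensity scales as (d₁/d₂)², so rate at 4.40 m:
17.2 × (0.630/4.40)² = 17.2 × 0.02050 = 0.3526 mGy/h.
Stay time = 0.0540 mGy ÷ 0.3526 mGy/h = 0.1531 h = 9.186 min.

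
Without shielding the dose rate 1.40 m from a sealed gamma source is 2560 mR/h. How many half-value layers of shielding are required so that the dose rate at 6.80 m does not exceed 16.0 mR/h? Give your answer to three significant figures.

At 6.80 m, distance alone gives (1.40/6.80)² = 0.04239, so 2560 × 0.04239 = 108.5 mR/h.
Further attenuation needed: 108.5/16.0 = 6.781.
n = log₂(6.781) = 2.761 half-value layers.

2.76 half-value layers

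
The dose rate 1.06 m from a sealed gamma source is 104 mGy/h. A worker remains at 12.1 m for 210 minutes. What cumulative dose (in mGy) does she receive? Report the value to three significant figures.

Using I₁d₁² = I₂d₂², rate at 12.1 m:
104 × (1.06/12.1)² = 104 × 0.007674 = 0.7981 mGy/h.
Dose = rate × time = 0.7981 mGy/h × 3.500 h = 2.793 mGy.

2.79 mGy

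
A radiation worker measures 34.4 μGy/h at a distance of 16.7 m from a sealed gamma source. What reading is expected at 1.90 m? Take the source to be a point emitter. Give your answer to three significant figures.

2660 μGy/h

Intensity scales as (d₁/d₂)², so the rate at 1.90 m is
34.4 × (16.7/1.90)² = 34.4 × 77.25 = 2657 μGy/h.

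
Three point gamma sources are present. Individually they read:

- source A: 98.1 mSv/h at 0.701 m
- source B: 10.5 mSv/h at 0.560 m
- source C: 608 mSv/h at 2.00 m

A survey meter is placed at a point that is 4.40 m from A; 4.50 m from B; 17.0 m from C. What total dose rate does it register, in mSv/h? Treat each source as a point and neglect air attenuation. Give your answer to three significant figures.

Each source contributes Iᵢ·(dᵢ/rᵢ)²; contributions add.
A: 98.1 × (0.701/4.40)² = 2.490 mSv/h
B: 10.5 × (0.560/4.50)² = 0.1626 mSv/h
C: 608 × (2.00/17.0)² = 8.415 mSv/h
Total = 2.490 + 0.1626 + 8.415 = 11.07 mSv/h.

11.1 mSv/h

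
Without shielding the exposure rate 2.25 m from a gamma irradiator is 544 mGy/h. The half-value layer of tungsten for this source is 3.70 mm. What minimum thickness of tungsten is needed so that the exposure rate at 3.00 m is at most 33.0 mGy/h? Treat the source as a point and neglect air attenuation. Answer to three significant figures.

At 3.00 m, distance alone gives (2.25/3.00)² = 0.5625, so 544 × 0.5625 = 306.0 mGy/h.
Further attenuation needed: 306.0/33.0 = 9.273.
n = log₂(9.273) = 3.213 half-value layers.
Thickness = 3.213 × 3.70 mm = 11.89 mm.

11.9 mm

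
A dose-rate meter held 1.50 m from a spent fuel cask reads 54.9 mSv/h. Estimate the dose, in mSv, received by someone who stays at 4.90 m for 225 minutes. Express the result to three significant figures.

19.3 mSv

Applying the 1/r² law, rate at 4.90 m:
54.9 × (1.50/4.90)² = 54.9 × 0.09371 = 5.145 mSv/h.
Dose = rate × time = 5.145 mSv/h × 3.750 h = 19.29 mSv.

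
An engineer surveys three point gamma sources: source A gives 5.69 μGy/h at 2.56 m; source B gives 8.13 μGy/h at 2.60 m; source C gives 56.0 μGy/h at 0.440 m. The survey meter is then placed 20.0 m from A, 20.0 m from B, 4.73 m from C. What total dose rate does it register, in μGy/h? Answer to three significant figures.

0.715 μGy/h

By superposition, sum each source's inverse-square contribution:
A: 5.69 × (2.56/20.0)² = 0.09322 μGy/h
B: 8.13 × (2.60/20.0)² = 0.1374 μGy/h
C: 56.0 × (0.440/4.73)² = 0.4846 μGy/h
Total = 0.09322 + 0.1374 + 0.4846 = 0.7152 μGy/h.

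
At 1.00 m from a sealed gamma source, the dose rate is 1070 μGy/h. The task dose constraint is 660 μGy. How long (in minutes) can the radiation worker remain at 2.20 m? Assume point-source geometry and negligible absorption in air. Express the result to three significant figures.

Intensity scales as (d₁/d₂)², so rate at 2.20 m:
(1.00/2.20)² = 0.2066, so 1070 × 0.2066 = 221.1 μGy/h.
Stay time = 660 μGy ÷ 221.1 μGy/h = 2.985 h = 179.1 min.

179 min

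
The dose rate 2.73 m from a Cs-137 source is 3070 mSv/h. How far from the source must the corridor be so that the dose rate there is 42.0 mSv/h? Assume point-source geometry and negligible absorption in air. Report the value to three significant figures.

Intensity scales as (d₁/d₂)², so d₂ = d₁·√(I₁/I₂).
I₁/I₂ = 3070/42.0 = 73.10, so d₂ = 2.73 × √73.10 = 23.34 m.

23.3 m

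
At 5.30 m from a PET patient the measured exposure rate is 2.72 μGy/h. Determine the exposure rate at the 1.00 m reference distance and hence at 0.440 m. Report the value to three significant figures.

Using I₁d₁² = I₂d₂²,
At 1.00 m: (5.30/1.00)² = 28.09, so 2.72 × 28.09 = 76.40 μGy/h
At 0.440 m: (1.00/0.440)² = 5.165, so 76.40 × 5.165 = 394.6 μGy/h.

76.4 μGy/h; 395 μGy/h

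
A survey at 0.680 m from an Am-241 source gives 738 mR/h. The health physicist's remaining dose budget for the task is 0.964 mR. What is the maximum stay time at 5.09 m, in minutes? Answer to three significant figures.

4.39 min

Intensity scales as (d₁/d₂)², so rate at 5.09 m:
(0.680/5.09)² = 0.01785, so 738 × 0.01785 = 13.17 mR/h.
Stay time = 0.964 mR ÷ 13.17 mR/h = 0.07320 h = 4.392 min.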